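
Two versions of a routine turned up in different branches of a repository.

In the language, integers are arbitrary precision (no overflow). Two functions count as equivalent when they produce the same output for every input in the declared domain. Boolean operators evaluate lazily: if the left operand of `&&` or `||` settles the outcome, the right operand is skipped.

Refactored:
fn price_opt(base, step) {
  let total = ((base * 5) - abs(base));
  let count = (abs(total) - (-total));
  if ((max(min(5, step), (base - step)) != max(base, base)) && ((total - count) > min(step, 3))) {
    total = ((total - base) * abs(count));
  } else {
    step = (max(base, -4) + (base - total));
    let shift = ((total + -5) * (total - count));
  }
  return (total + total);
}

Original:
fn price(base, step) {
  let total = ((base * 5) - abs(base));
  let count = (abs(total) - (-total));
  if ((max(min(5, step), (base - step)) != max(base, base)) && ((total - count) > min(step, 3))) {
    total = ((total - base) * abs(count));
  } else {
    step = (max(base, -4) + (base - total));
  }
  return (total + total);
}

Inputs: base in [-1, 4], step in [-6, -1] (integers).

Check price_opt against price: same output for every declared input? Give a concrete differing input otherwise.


Side by side, the visible changes include: arithmetic usage differs, and local variable names differ, and constant usage differs, and statement counts differ.
As a probe, take base=4, step=-3: price runs total = 16; count = 32; ((max(min(5, step), (base - step)) != max(base, base)) && ((total - count) > min(step, 3))) -> false; step = -8; return 32; price_opt runs total = 16; count = 32; ((max(min(5, step), (base - step)) != max(base, base)) && ((total - count) > min(step, 3))) -> false; step = -8; shift = -176; return 32; both end at 32.
Every one of the 36 inputs gives matching results.
verdict: equivalent


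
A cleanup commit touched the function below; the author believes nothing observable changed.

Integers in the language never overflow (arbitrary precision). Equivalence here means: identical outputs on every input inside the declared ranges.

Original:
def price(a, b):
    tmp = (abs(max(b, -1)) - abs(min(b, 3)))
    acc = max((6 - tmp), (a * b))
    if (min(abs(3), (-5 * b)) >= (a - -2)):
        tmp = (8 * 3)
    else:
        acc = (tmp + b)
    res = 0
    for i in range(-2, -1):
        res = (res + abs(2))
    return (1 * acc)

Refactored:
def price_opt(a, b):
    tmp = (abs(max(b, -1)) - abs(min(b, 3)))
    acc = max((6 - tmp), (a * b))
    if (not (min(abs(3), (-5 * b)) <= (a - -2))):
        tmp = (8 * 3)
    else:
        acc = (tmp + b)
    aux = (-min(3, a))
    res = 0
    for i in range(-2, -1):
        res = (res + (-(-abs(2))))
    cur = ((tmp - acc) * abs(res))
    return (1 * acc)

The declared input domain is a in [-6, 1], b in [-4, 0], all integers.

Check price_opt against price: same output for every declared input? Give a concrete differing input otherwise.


a=-2, b=0 yields 6 from price but 0 from price_opt.
verdict: not equivalent; witness: a=-2, b=0


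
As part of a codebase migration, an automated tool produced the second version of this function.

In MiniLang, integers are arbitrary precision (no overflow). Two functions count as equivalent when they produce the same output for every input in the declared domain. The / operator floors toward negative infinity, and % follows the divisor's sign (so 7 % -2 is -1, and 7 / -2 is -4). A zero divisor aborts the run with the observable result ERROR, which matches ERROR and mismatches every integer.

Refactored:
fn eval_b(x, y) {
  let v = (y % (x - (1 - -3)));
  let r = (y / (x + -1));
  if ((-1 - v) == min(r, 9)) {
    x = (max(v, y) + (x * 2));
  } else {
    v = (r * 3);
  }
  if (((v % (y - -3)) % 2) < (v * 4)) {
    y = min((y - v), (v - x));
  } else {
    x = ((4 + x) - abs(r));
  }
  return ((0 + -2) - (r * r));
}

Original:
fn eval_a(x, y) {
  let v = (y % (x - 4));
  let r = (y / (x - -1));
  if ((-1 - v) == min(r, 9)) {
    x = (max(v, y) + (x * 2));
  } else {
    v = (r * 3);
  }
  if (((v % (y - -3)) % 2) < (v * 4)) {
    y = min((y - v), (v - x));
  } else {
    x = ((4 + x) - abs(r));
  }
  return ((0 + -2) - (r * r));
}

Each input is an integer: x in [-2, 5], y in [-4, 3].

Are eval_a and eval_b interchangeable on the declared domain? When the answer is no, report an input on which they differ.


These are not equivalent — on x=-2, y=-4 the outputs split (-18 vs -3).
eval_a: v := -4 | r := 4 | ((-1 - v) == min(r, 9)): false | v := 12 | (((v % (y - -3)) % 2) < (v * 4)): true | y := -16 | result -18
eval_b: v := -4 | r := 1 | ((-1 - v) == min(r, 9)): false | v := 3 | (((v % (y - -3)) % 2) < (v * 4)): true | y := -7 | result -3
verdict: not equivalent; witness: x=-2, y=-4


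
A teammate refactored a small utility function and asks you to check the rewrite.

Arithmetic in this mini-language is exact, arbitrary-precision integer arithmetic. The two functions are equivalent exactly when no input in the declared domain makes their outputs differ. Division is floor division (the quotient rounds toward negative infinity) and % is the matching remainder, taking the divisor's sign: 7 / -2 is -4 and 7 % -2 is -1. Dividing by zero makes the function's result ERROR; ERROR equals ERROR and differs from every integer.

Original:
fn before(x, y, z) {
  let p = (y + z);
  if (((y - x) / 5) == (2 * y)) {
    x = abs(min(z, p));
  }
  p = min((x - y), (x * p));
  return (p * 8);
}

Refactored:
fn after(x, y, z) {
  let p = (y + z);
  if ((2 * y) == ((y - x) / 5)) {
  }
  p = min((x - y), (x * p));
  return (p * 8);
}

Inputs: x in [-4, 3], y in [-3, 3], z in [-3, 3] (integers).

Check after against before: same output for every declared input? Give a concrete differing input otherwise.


These are not equivalent — on x=-4, y=0, z=-3 the outputs split (-72 vs -32).
before: p := -3 | (((y - x) / 5) == (2 * y)): true | x := 3 | p := -9 | result -72
after: p := -3 | ((2 * y) == ((y - x) / 5)): true | p := -4 | result -32
verdict: not equivalent; witness: x=-4, y=0, z=-3


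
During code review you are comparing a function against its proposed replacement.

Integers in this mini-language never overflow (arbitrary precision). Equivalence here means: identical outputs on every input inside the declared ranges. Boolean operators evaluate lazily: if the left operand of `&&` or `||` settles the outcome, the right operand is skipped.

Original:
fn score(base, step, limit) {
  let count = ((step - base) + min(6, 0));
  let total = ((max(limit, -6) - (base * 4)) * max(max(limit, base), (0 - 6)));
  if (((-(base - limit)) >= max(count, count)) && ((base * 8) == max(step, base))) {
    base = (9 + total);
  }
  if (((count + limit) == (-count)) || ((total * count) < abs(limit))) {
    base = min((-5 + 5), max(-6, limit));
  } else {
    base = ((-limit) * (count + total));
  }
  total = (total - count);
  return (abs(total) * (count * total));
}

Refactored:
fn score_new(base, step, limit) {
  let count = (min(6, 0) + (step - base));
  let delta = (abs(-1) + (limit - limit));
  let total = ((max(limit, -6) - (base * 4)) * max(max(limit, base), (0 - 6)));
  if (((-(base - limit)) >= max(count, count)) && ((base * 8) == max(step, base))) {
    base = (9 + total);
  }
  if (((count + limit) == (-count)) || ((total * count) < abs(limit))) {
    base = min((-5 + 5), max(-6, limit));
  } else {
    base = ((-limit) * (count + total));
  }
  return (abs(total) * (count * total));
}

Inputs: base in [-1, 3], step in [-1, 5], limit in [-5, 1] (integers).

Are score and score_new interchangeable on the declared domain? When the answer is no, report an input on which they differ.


There is a counterexample at base=-1, step=0, limit=-5: 0 on one side, 1 on the other.
score: count = 1; total = 1; (((-(base - limit)) >= max(count, count)) && ((base * 8) == max(step, base))) -> false; (((count + limit) == (-count)) || ((total * count) < abs(limit))) -> true; base = -5; total = 0; return 0
score_new: count = 1; delta = 1; total = 1; (((-(base - limit)) >= max(count, count)) && ((base * 8) == max(step, base))) -> false; (((count + limit) == (-count)) || ((total * count) < abs(limit))) -> true; base = -5; return 1
verdict: not equivalent; witness: base=-1, step=0, limit=-5


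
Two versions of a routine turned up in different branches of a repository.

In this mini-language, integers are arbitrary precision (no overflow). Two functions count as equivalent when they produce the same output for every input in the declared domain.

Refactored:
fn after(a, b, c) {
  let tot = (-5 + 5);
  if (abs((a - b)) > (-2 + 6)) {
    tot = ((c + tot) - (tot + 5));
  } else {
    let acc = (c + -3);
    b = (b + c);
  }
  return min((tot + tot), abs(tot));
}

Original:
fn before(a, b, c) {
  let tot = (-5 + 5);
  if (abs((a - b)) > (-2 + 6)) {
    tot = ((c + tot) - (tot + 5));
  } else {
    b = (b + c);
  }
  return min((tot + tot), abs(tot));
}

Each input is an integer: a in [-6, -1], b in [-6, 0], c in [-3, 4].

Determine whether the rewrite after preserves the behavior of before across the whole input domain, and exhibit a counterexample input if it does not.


Comparing the listings, the differences include: constant usage differs, plus local variable names differ, plus arithmetic usage differs, plus statement counts differ.
As a probe, take a=-6, b=-6, c=4: before runs tot becomes 0; next (abs((a - b)) > (-2 + 6)) evaluates to false; next b becomes -2; next final value 0; after runs tot becomes 0; next (abs((a - b)) > (-2 + 6)) evaluates to false; next acc becomes 1; next b becomes -2; next final value 0; both end at 0.
An exhaustive pass over the 336 declared inputs shows identical outputs.
verdict: equivalent


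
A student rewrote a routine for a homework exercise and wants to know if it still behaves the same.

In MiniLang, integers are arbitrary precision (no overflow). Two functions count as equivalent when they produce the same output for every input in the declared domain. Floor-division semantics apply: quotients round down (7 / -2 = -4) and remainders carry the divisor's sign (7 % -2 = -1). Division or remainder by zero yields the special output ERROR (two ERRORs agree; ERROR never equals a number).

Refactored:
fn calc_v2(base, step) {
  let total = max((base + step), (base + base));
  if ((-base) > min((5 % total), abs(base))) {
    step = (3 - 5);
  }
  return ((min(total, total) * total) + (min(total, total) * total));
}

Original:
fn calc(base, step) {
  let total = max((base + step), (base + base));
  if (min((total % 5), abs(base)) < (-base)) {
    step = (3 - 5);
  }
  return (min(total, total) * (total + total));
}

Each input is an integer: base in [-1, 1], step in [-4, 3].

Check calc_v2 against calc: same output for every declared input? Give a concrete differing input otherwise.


The rewrite breaks on base=-1, step=1, where the results are 0 and ERROR.
calc: total=0, then (min((total % 5), abs(base)) < (-base)) is true, then step=-2, then returns 0
calc_v2: total=0, then a zero divisor aborts: ERROR
verdict: not equivalent; witness: base=-1, step=1


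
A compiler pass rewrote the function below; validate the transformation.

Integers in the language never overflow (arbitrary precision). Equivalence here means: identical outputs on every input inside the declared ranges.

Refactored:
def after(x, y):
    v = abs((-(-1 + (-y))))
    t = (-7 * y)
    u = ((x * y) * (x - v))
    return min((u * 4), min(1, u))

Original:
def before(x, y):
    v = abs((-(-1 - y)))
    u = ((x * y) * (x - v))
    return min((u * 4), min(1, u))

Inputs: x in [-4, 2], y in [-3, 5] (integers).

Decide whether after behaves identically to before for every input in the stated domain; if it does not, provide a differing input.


Equivalent. Whatever the rewrite altered, no input in the stated domain can expose a difference.
An exhaustive pass over the 63 declared inputs shows identical outputs.
Spot check at x=2, y=5 — before: v = 6; u = -40; return -160. after: v = 6; t = -35; u = -40; return -160. Both give -160.
verdict: equivalent


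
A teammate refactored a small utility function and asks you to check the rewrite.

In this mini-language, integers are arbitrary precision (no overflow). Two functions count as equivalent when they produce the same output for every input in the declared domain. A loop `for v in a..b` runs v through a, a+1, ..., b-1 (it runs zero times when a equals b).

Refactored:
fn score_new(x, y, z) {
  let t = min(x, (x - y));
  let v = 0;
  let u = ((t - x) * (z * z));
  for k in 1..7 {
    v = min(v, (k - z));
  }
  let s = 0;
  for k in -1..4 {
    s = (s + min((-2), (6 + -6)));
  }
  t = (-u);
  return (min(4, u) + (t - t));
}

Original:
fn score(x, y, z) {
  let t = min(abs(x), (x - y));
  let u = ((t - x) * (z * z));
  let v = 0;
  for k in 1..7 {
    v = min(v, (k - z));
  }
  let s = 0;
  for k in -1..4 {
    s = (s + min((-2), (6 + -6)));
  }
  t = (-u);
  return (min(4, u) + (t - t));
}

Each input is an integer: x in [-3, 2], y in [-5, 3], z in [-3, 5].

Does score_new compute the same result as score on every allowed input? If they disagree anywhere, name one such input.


Evaluate both at x=-3, y=-5, z=-3.
score: t becomes 2; next u becomes 45; next v becomes 0; next at k=1:; next v becomes 0; next at k=2:; next v becomes 0; next at k=3:; next v becomes 0; next at k=4:; next v becomes 0; next at k=5:; next v becomes 0; next at k=6:; next v becomes 0; next s becomes 0; next at k=-1:; next s becomes -2; next at k=0:; next s becomes -4; next at k=1:; next s becomes -6; next at k=2:; next s becomes -8; next at k=3:; next s becomes -10; next t becomes -45; next final value 4
score_new: t becomes -3; next v becomes 0; next u becomes 0; next at k=1:; next v becomes 0; next at k=2:; next v becomes 0; next at k=3:; next v becomes 0; next at k=4:; next v becomes 0; next at k=5:; next v becomes 0; next at k=6:; next v becomes 0; next s becomes 0; next at k=-1:; next s becomes -2; next at k=0:; next s becomes -4; next at k=1:; next s becomes -6; next at k=2:; next s becomes -8; next at k=3:; next s becomes -10; next t becomes 0; next final value 0
4 != 0, so the rewrite changes behavior.
verdict: not equivalent; witness: x=-3, y=-5, z=-3


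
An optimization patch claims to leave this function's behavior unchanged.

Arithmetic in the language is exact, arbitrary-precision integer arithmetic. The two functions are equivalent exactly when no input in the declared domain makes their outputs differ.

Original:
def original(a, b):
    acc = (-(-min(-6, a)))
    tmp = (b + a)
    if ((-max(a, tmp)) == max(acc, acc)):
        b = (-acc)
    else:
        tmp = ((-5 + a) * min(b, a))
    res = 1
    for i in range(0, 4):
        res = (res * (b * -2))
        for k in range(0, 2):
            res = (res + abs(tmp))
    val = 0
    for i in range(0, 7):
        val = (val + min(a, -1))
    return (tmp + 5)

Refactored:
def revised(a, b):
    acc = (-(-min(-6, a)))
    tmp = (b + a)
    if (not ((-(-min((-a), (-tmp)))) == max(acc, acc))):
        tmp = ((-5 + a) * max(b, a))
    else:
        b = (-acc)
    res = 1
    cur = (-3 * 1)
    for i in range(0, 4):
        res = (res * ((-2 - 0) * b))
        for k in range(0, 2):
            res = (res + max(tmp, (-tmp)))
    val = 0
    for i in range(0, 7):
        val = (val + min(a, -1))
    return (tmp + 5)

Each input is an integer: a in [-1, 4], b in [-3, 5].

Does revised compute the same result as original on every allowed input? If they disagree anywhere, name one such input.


These are not equivalent — on a=-1, b=-3 the outputs split (23 vs 11).
original: acc=-6, then tmp=-4, then ((-max(a, tmp)) == max(acc, acc)) is false, then tmp=18, then res=1, then (i=0), then res=6, then (k=0), then res=24, then (k=1), then res=42, then (i=1), then res=252, then (k=0), then res=270, then (k=1), then res=288, then (i=2), then res=1728, then (k=0), then res=1746, then (k=1), then res=1764, then (i=3), then res=10584, then (k=0), then res=10602, then (k=1), then res=10620, then val=0, then (i=0), then val=-1, then (i=1), then val=-2, then (i=2), then val=-3, then (i=3), then val=-4, then (i=4), then val=-5, then (i=5), then val=-6, then (i=6), then val=-7, then returns 23
revised: acc=-6, then tmp=-4, then (not ((-(-min((-a), (-tmp)))) == max(acc, acc))) is true, then tmp=6, then res=1, then cur=-3, then (i=0), then res=6, then (k=0), then res=12, then (k=1), then res=18, then (i=1), then res=108, then (k=0), then res=114, then (k=1), then res=120, then (i=2), then res=720, then (k=0), then res=726, then (k=1), then res=732, then (i=3), then res=4392, then (k=0), then res=4398, then (k=1), then res=4404, then val=0, then (i=0), then val=-1, then (i=1), then val=-2, then (i=2), then val=-3, then (i=3), then val=-4, then (i=4), then val=-5, then (i=5), then val=-6, then (i=6), then val=-7, then returns 11
verdict: not equivalent; witness: a=-1, b=-3


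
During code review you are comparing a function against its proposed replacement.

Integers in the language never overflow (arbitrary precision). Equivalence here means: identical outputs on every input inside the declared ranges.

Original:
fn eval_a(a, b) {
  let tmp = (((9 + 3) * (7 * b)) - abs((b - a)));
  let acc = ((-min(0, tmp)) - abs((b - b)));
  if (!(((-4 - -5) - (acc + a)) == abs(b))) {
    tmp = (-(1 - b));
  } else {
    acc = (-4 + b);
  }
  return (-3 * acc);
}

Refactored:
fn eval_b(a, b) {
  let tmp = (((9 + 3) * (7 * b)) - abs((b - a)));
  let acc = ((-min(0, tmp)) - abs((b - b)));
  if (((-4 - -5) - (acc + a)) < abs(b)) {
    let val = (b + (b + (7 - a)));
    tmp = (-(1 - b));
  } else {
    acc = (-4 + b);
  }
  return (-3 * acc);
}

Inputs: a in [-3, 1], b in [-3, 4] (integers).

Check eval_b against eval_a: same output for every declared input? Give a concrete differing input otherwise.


Consider the input a=-3, b=0.
eval_a: tmp = -3; acc = 3; (!(((-4 - -5) - (acc + a)) == abs(b))) -> true; tmp = -1; return -9
eval_b: tmp = -3; acc = 3; (((-4 - -5) - (acc + a)) < abs(b)) -> false; acc = -4; return 12
-9 against 12: the behavior changed.
verdict: not equivalent; witness: a=-3, b=0


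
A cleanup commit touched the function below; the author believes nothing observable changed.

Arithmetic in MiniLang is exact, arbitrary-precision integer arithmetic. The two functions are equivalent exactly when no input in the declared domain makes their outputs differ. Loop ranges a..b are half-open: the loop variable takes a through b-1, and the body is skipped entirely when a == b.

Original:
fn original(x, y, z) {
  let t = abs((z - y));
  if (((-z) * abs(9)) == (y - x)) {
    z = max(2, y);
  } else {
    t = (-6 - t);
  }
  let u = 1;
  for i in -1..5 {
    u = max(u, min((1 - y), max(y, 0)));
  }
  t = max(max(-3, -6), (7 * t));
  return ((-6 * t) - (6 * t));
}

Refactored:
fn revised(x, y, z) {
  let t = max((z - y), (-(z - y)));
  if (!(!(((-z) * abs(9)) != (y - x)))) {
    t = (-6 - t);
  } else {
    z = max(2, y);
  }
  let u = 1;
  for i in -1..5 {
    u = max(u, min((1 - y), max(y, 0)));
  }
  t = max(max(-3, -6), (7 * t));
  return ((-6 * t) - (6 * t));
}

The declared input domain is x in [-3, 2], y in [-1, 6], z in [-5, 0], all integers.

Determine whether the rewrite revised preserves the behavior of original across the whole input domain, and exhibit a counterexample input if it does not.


Although arithmetic usage differs, and comparison usage differs, and boolean connective usage differs, and min/max/abs usage differs, 288/288 inputs agree.
verdict: equivalent


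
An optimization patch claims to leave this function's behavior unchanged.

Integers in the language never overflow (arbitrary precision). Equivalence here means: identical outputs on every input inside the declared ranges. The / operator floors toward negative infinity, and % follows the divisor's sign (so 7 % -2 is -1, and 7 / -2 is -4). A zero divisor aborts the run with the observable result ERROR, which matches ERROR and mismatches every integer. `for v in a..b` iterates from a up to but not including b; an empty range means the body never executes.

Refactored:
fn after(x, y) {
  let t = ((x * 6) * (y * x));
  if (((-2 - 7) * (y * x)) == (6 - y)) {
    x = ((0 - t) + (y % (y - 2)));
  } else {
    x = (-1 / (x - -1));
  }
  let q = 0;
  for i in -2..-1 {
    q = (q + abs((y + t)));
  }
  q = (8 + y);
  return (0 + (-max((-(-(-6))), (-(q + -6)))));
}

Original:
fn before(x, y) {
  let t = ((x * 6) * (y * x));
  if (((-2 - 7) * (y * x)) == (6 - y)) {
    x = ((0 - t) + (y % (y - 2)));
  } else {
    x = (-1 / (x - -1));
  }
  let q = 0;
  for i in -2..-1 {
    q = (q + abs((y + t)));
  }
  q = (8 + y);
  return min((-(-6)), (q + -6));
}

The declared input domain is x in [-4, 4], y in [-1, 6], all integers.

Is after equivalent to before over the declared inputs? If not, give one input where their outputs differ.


Behavior is preserved: although arithmetic usage differs; constant usage differs; min/max/abs usage differs, the outputs never diverge.
Tracing x=-3, y=3: before: t = 162; (((-2 - 7) * (y * x)) == (6 - y)) -> false; x = 0; q = 0; [i=-2]; q = 165; q = 11; return 5 | after: t = 162; (((-2 - 7) * (y * x)) == (6 - y)) -> false; x = 0; q = 0; [i=-2]; q = 165; q = 11; return 5 — matching result 5.
Checked all 72 inputs in the declared domain: the outputs agree on every one.
verdict: equivalent


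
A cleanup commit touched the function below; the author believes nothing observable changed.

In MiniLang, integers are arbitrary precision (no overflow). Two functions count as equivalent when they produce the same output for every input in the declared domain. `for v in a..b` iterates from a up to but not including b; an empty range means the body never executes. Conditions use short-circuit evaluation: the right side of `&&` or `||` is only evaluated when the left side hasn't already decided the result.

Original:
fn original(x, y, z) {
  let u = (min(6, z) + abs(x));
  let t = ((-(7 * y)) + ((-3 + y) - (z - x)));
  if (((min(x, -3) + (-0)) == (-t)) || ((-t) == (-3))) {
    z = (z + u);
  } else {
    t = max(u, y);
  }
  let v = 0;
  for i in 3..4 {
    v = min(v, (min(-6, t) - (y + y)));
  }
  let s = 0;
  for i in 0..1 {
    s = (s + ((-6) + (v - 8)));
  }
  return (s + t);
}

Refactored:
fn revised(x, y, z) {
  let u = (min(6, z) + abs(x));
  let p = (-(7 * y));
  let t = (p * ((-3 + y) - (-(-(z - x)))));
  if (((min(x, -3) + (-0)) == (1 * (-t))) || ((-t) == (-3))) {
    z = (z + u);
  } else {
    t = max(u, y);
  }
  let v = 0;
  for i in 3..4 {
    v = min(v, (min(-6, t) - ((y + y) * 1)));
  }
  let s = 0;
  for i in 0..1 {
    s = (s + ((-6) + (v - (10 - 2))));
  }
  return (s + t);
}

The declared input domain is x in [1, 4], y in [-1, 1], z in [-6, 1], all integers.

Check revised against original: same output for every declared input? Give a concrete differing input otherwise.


At x=1, y=-1, z=1: original gives -15, revised gives -16.
verdict: not equivalent; witness: x=1, y=-1, z=1


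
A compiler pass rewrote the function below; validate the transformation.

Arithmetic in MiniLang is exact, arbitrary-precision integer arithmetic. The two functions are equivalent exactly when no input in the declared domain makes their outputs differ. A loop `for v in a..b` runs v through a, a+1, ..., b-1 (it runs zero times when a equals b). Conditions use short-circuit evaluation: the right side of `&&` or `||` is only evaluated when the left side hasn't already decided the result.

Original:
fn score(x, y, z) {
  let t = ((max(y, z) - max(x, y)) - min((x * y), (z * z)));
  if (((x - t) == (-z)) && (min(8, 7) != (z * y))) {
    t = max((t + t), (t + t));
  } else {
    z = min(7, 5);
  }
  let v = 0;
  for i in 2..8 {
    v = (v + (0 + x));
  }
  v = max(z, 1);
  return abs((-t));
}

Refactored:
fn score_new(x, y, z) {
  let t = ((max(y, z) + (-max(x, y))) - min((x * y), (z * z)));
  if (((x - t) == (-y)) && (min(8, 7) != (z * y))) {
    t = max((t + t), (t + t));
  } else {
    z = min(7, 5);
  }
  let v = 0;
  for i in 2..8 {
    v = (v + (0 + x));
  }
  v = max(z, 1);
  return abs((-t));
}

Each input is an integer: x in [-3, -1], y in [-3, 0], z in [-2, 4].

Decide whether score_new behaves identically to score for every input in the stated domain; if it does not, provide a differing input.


Consider the input x=-2, y=-3, z=-2.
score: t=-4, then (((x - t) == (-z)) && (min(8, 7) != (z * y))) is true, then t=-8, then v=0, then (i=2), then v=-2, then (i=3), then v=-4, then (i=4), then v=-6, then (i=5), then v=-8, then (i=6), then v=-10, then (i=7), then v=-12, then v=1, then returns 8
score_new: t=-4, then (((x - t) == (-y)) && (min(8, 7) != (z * y))) is false, then z=5, then v=0, then (i=2), then v=-2, then (i=3), then v=-4, then (i=4), then v=-6, then (i=5), then v=-8, then (i=6), then v=-10, then (i=7), then v=-12, then v=5, then returns 4
8 and 4 differ, so these are not the same function on this domain.
verdict: not equivalent; witness: x=-2, y=-3, z=-2


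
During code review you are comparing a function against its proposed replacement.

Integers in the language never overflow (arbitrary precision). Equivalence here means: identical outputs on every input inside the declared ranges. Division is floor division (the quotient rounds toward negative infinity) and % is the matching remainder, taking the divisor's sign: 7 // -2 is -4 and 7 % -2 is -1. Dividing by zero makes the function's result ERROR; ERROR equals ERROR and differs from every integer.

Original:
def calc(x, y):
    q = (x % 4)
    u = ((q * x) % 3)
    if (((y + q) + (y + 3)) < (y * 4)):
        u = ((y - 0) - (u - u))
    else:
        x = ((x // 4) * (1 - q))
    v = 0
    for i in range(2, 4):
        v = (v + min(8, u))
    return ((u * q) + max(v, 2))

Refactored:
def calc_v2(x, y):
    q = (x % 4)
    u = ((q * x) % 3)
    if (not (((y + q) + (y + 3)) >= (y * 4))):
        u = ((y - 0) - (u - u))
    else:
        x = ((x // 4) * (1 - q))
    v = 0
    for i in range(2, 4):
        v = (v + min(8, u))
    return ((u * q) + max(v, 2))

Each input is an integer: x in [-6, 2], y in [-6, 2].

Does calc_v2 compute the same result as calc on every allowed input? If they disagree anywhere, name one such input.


Comparing the listings, the differences include: boolean connective usage differs, comparison usage differs.
Spot check at x=-6, y=-1 — calc: q := 2 | u := 0 | (((y + q) + (y + 3)) < (y * 4)): false | x := 2 | v := 0 | iter i=2: | v := 0 | iter i=3: | v := 0 | result 2. calc_v2: q := 2 | u := 0 | (not (((y + q) + (y + 3)) >= (y * 4))): false | x := 2 | v := 0 | iter i=2: | v := 0 | iter i=3: | v := 0 | result 2. Both give 2.
Across all 81 domain points the two functions coincide.
verdict: equivalent


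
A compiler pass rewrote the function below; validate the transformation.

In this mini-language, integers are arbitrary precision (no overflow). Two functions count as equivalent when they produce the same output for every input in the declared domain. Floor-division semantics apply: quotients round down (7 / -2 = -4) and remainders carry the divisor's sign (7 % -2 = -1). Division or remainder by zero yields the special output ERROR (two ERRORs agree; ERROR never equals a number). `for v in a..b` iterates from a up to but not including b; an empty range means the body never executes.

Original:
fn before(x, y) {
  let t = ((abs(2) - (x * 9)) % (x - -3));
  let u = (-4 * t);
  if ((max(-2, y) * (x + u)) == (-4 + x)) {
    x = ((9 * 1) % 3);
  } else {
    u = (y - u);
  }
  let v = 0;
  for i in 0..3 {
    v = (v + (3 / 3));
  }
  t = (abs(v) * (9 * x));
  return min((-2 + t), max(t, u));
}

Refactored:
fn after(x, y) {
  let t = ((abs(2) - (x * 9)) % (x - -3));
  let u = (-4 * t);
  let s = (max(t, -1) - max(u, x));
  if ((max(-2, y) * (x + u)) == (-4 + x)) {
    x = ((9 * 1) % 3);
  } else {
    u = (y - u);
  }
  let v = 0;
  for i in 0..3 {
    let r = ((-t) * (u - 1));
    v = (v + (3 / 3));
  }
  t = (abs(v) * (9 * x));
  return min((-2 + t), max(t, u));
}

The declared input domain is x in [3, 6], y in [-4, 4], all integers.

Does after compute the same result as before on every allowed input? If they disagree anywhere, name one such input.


Although local variable names differ; and min/max/abs usage differs; and arithmetic usage differs; and constant usage differs; and statement counts differ, 36/36 inputs agree.
verdict: equivalent


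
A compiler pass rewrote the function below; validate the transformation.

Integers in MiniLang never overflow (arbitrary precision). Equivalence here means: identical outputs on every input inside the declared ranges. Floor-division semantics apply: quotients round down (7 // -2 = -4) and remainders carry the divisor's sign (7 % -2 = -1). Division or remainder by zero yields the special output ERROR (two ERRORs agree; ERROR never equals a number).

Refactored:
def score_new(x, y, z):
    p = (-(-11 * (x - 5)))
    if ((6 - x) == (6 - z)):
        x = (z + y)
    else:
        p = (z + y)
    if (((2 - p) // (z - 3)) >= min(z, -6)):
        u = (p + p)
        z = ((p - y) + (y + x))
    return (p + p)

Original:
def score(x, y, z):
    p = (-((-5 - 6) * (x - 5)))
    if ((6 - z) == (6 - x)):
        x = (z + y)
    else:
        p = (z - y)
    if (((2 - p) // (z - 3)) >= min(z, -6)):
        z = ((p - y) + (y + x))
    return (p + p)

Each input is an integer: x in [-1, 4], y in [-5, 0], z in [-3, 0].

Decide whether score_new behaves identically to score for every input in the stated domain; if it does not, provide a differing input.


x=-1, y=-5, z=-3 yields 4 from score but -16 from score_new.
verdict: not equivalent; witness: x=-1, y=-5, z=-3


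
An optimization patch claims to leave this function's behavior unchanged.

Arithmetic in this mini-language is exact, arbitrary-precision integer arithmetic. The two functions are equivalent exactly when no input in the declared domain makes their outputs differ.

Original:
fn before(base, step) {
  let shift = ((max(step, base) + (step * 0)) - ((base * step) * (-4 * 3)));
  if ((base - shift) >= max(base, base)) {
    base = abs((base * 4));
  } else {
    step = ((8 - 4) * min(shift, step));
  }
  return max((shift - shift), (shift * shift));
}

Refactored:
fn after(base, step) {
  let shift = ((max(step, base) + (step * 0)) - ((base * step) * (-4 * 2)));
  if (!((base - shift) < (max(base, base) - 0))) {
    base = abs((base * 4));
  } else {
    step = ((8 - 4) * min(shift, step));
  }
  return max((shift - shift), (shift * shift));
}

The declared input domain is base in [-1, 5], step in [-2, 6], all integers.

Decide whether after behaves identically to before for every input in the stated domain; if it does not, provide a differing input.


These are not equivalent — on base=-1, step=-2 the outputs split (529 vs 225).
before: shift := 23 | ((base - shift) >= max(base, base)): false | step := -8 | result 529
after: shift := 15 | (!((base - shift) < (max(base, base) - 0))): false | step := -8 | result 225
verdict: not equivalent; witness: base=-1, step=-2


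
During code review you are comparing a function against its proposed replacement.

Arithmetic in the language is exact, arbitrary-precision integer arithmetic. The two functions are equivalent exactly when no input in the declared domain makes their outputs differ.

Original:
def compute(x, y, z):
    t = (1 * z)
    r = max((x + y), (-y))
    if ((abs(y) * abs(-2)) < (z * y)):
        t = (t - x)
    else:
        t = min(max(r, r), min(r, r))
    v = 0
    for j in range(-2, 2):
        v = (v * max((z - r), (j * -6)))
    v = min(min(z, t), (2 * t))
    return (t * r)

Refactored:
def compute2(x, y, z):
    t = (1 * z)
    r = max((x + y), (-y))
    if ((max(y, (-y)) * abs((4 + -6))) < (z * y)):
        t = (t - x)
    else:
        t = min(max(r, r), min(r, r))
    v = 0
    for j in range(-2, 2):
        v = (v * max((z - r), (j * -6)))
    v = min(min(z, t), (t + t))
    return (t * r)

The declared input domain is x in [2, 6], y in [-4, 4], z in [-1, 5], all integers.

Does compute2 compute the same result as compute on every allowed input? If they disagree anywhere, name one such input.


Changes here: arithmetic usage differs, plus min/max/abs usage differs, plus constant usage differs; the full 315-point sweep finds no disagreement.
verdict: equivalent


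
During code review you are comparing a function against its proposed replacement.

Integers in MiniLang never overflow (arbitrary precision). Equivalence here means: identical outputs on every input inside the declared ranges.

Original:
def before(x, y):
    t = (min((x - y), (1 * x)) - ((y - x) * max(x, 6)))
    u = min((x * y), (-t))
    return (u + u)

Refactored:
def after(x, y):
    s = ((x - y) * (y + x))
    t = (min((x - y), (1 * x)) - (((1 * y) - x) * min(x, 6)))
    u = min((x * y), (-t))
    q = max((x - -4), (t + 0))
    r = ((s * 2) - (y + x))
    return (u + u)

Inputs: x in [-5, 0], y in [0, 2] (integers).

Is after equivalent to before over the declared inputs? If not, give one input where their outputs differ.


There is a counterexample at x=-5, y=0: 0 on one side, -40 on the other.
before: t = -35; u = 0; return 0
after: s = 25; t = 20; u = -20; q = 20; r = 55; return -40
verdict: not equivalent; witness: x=-5, y=0


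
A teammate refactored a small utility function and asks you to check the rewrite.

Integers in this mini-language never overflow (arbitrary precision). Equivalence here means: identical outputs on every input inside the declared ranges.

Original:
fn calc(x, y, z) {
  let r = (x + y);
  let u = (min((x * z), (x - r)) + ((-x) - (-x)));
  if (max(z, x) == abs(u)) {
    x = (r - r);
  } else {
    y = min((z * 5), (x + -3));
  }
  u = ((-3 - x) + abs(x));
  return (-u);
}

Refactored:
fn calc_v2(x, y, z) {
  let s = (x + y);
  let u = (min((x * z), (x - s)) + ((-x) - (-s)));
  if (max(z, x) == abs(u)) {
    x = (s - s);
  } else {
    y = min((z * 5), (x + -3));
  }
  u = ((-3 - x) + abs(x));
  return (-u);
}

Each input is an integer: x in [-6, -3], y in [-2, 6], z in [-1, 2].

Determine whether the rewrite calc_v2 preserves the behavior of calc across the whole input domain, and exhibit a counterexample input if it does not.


There is a counterexample at x=-6, y=-2, z=0: 3 on one side, -9 on the other.
calc: r becomes -8; next u becomes 0; next (max(z, x) == abs(u)) evaluates to true; next x becomes 0; next u becomes -3; next final value 3
calc_v2: s becomes -8; next u becomes -2; next (max(z, x) == abs(u)) evaluates to false; next y becomes -9; next u becomes 9; next final value -9
verdict: not equivalent; witness: x=-6, y=-2, z=0


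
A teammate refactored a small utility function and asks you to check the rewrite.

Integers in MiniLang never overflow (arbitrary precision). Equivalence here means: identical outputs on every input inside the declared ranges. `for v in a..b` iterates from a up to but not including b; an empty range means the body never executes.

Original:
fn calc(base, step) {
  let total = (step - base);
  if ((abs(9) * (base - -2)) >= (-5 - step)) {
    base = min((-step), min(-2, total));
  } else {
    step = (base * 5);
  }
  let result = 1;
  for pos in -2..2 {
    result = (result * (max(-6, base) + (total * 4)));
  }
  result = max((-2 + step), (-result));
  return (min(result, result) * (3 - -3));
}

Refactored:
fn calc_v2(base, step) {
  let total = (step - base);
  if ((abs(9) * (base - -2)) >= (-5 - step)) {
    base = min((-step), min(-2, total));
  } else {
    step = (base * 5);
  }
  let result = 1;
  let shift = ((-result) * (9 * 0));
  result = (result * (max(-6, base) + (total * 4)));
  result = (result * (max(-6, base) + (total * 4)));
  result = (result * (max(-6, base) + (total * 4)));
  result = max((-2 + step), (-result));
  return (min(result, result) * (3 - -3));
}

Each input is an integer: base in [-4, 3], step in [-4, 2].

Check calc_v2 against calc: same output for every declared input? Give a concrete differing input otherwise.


Run the pair on base=-4, step=-4.
calc: total = 0; ((abs(9) * (base - -2)) >= (-5 - step)) -> false; step = -20; result = 1; [pos=-2]; result = -4; [pos=-1]; result = 16; [pos=0]; result = -64; [pos=1]; result = 256; result = -22; return -132
calc_v2: total = 0; ((abs(9) * (base - -2)) >= (-5 - step)) -> false; step = -20; result = 1; shift = 0; result = -4; result = 16; result = -64; result = 64; return 384
-132 vs 384 — the two versions disagree here.
verdict: not equivalent; witness: base=-4, step=-4


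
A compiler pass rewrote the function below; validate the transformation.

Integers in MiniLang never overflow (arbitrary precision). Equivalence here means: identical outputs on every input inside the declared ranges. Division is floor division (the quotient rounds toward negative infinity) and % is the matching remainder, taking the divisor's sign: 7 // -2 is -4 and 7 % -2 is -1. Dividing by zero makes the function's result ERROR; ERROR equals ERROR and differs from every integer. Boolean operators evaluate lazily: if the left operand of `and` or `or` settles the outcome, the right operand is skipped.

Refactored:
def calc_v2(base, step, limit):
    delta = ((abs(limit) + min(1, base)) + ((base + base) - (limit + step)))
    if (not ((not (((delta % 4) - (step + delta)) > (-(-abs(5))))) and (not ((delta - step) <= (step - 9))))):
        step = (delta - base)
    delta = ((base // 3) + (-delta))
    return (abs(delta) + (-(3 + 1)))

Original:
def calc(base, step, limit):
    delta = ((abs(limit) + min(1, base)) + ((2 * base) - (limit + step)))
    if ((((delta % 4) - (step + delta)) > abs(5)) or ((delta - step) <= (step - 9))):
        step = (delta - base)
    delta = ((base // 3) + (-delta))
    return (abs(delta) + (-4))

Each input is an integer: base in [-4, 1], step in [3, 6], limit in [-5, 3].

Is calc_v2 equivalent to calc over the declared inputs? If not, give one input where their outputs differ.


Behavior is preserved: although arithmetic usage differs; boolean connective usage differs; constant usage differs, the outputs never diverge.
As a probe, take base=0, step=3, limit=0: calc runs delta := -3 | ((((delta % 4) - (step + delta)) > abs(5)) or ((delta - step) <= (step - 9))): true | step := -3 | delta := 3 | result -1; calc_v2 runs delta := -3 | (not ((not (((delta % 4) - (step + delta)) > (-(-abs(5))))) and (not ((delta - step) <= (step - 9))))): true | step := -3 | delta := 3 | result -1; both end at -1.
An exhaustive pass over the 216 declared inputs shows identical outputs.
verdict: equivalent


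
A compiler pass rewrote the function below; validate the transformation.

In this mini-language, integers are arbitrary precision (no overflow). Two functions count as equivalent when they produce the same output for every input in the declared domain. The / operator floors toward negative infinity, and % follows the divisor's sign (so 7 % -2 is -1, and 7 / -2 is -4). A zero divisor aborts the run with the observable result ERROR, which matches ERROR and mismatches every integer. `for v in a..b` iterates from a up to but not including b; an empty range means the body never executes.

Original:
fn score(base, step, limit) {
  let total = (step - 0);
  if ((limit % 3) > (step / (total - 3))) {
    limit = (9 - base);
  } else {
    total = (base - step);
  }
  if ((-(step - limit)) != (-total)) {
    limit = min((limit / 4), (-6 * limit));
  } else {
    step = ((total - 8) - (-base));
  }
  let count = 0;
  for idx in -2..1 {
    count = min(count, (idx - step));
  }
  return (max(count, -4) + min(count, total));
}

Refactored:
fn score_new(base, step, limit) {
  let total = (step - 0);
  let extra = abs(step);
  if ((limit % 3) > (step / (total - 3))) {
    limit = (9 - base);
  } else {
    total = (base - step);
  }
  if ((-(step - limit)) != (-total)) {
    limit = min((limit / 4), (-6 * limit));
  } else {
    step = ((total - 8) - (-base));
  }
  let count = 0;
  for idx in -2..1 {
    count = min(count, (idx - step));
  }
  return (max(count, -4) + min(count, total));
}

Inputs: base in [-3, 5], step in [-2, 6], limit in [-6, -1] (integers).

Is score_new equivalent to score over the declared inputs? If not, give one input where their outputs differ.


This is a faithful refactor — statement counts differ, and min/max/abs usage differs, and local variable names differ, but the computed results match everywhere.
Spot check at base=-3, step=2, limit=-4 — score: total becomes 2; next ((limit % 3) > (step / (total - 3))) evaluates to true; next limit becomes 12; next ((-(step - limit)) != (-total)) evaluates to true; next limit becomes -72; next count becomes 0; next at idx=-2:; next count becomes -4; next at idx=-1:; next count becomes -4; next at idx=0:; next count becomes -4; next final value -8. score_new: total becomes 2; next extra becomes 2; next ((limit % 3) > (step / (total - 3))) evaluates to true; next limit becomes 12; next ((-(step - limit)) != (-total)) evaluates to true; next limit becomes -72; next count becomes 0; next at idx=-2:; next count becomes -4; next at idx=-1:; next count becomes -4; next at idx=0:; next count becomes -4; next final value -8. Both give -8.
Every one of the 486 inputs gives matching results.
verdict: equivalent
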